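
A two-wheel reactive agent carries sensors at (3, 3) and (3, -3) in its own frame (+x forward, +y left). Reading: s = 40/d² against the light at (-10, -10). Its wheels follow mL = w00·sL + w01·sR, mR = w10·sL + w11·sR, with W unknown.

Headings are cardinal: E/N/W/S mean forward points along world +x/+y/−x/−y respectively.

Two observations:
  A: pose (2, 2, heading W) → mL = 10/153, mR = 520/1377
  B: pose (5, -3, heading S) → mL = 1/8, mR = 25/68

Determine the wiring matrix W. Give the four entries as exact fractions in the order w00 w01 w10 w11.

obs A: pose=(2,2,W) → sL=20/81, sR=20/153, mL=10/153, mR=520/1377
obs B: pose=(5,-3,S) → sL=2/17, sR=1/4, mL=1/8, mR=25/68
sensor matrix S = [[20/81, 20/153], [2/17, 1/4]]; det S = 1085/23409
solve [mL_A; mL_B] = S·[w00; w01] and [mR_A; mR_B] = S·[w10; w11]:
  w00 = 0, w01 = 1/2, w10 = 1, w11 = 1

0 1/2 1 1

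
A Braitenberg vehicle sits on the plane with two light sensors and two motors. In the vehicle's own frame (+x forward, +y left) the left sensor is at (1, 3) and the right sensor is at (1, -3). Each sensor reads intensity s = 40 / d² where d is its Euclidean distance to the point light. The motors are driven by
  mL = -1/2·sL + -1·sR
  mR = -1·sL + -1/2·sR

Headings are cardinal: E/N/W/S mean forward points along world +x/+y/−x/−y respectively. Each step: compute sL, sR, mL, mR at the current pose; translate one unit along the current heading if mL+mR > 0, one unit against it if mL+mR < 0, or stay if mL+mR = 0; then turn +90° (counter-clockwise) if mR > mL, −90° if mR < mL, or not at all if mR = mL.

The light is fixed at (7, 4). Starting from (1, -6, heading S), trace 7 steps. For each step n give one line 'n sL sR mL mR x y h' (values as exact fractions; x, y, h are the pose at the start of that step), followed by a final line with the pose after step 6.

0 4/13 20/101 -462/1313 -534/1313 1 -6 S
1 40/193 8/17 -1884/3281 -1452/3281 1 -5 W
2 5/13 10/41 -465/1066 -270/533 2 -5 S
3 40/157 40/61 -7500/9577 -5580/9577 2 -4 W
4 20/41 4/13 -294/533 -342/533 3 -4 S
5 8/25 40/41 -1164/1025 -828/1025 3 -3 W
6 5/8 2/5 -57/80 -33/40 4 -3 S
final 4 -2 W

n=0: pose=(1,-6,S); sL=4/13, sR=20/101; mL=-462/1313, mR=-534/1313; mL+mR=-996/1313 → advance -1; mR−mL=-72/1313 → turn -1·90°
n=1: pose=(1,-5,W); sL=40/193, sR=8/17; mL=-1884/3281, mR=-1452/3281; mL+mR=-3336/3281 → advance -1; mR−mL=432/3281 → turn +1·90°
n=2: pose=(2,-5,S); sL=5/13, sR=10/41; mL=-465/1066, mR=-270/533; mL+mR=-1005/1066 → advance -1; mR−mL=-75/1066 → turn -1·90°
n=3: pose=(2,-4,W); sL=40/157, sR=40/61; mL=-7500/9577, mR=-5580/9577; mL+mR=-13080/9577 → advance -1; mR−mL=1920/9577 → turn +1·90°
n=4: pose=(3,-4,S); sL=20/41, sR=4/13; mL=-294/533, mR=-342/533; mL+mR=-636/533 → advance -1; mR−mL=-48/533 → turn -1·90°
n=5: pose=(3,-3,W); sL=8/25, sR=40/41; mL=-1164/1025, mR=-828/1025; mL+mR=-1992/1025 → advance -1; mR−mL=336/1025 → turn +1·90°
n=6: pose=(4,-3,S); sL=5/8, sR=2/5; mL=-57/80, mR=-33/40; mL+mR=-123/80 → advance -1; mR−mL=-9/80 → turn -1·90°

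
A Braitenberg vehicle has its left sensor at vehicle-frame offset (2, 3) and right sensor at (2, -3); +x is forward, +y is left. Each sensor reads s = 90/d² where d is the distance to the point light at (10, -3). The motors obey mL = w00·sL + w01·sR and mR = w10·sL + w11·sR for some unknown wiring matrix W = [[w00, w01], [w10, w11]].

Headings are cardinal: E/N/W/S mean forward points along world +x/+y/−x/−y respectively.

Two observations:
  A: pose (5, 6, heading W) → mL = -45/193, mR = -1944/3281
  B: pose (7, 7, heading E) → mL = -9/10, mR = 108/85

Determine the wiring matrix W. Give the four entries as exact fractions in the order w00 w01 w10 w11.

0 -1/2 -1 1

obs A: pose=(5,6,W) → sL=18/17, sR=90/193, mL=-45/193, mR=-1944/3281
obs B: pose=(7,7,E) → sL=9/17, sR=9/5, mL=-9/10, mR=108/85
sensor matrix S = [[18/17, 90/193], [9/17, 9/5]]; det S = 27216/16405
solve [mL_A; mL_B] = S·[w00; w01] and [mR_A; mR_B] = S·[w10; w11]:
  w00 = 0, w01 = -1/2, w10 = -1, w11 = 1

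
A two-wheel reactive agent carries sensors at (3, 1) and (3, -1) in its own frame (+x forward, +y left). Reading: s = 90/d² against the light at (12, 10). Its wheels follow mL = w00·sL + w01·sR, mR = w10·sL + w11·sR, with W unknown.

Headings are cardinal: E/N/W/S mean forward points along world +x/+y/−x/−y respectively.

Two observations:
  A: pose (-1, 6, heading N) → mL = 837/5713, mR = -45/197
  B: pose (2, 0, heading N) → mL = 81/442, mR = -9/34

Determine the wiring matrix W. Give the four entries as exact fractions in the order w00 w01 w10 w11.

obs A: pose=(-1,6,N) → sL=90/197, sR=18/29, mL=837/5713, mR=-45/197
obs B: pose=(2,0,N) → sL=9/17, sR=9/13, mL=81/442, mR=-9/34
sensor matrix S = [[90/197, 18/29], [9/17, 9/13]]; det S = -15552/1262573
solve [mL_A; mL_B] = S·[w00; w01] and [mR_A; mR_B] = S·[w10; w11]:
  w00 = 1, w01 = -1/2, w10 = -1/2, w11 = 0

1 -1/2 -1/2 0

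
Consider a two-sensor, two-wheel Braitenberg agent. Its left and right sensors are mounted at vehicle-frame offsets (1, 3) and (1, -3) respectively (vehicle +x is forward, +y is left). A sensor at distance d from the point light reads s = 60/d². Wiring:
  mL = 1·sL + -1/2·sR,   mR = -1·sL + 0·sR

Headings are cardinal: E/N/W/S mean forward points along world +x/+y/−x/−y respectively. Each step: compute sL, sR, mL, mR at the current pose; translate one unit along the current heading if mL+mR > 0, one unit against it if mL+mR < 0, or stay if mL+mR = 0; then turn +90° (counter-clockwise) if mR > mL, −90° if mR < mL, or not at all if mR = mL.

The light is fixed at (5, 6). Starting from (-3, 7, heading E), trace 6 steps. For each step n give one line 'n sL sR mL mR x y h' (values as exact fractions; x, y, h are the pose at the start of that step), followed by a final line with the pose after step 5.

0 12/13 60/53 246/689 -12/13 -3 7 E
1 5/3 5/12 35/24 -5/3 -4 7 S
2 60/101 12/25 894/2525 -60/101 -4 8 W
3 6/13 30/17 -93/221 -6/13 -3 8 N
4 12/13 60/53 246/689 -12/13 -3 7 E
5 5/3 5/12 35/24 -5/3 -4 7 S
final -4 8 W

n=0: pose=(-3,7,E); sL=12/13, sR=60/53; mL=246/689, mR=-12/13; mL+mR=-30/53 → advance -1; mR−mL=-882/689 → turn -1·90°
n=1: pose=(-4,7,S); sL=5/3, sR=5/12; mL=35/24, mR=-5/3; mL+mR=-5/24 → advance -1; mR−mL=-25/8 → turn -1·90°
n=2: pose=(-4,8,W); sL=60/101, sR=12/25; mL=894/2525, mR=-60/101; mL+mR=-6/25 → advance -1; mR−mL=-2394/2525 → turn -1·90°
n=3: pose=(-3,8,N); sL=6/13, sR=30/17; mL=-93/221, mR=-6/13; mL+mR=-15/17 → advance -1; mR−mL=-9/221 → turn -1·90°
n=4: pose=(-3,7,E); sL=12/13, sR=60/53; mL=246/689, mR=-12/13; mL+mR=-30/53 → advance -1; mR−mL=-882/689 → turn -1·90°
n=5: pose=(-4,7,S); sL=5/3, sR=5/12; mL=35/24, mR=-5/3; mL+mR=-5/24 → advance -1; mR−mL=-25/8 → turn -1·90°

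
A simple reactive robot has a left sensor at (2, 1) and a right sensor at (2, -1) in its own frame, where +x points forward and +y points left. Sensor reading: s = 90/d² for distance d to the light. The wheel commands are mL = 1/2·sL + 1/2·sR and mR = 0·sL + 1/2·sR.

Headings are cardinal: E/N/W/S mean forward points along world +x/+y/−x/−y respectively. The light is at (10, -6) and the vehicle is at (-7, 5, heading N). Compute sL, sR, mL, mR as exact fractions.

90/493 18/85 486/2465 9/85

left sensor world pos  = (-8, 7); dL² = 493
right sensor world pos = (-6, 7); dR² = 425
sL = 90/493 = 90/493
sR = 90/425 = 18/85
mL = 1/2·sL + 1/2·sR = 486/2465
mR = 0·sL + 1/2·sR = 9/85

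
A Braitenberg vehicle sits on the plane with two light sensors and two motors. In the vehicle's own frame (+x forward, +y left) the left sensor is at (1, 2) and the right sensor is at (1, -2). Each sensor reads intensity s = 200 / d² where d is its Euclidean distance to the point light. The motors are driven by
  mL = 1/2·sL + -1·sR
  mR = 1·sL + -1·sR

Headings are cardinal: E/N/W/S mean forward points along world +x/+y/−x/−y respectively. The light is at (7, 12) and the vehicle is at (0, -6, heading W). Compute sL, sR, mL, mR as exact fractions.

25/58 5/8 -95/232 -45/232

left sensor world pos  = (-1, -8); dL² = 464
right sensor world pos = (-1, -4); dR² = 320
sL = 200/464 = 25/58
sR = 200/320 = 5/8
mL = 1/2·sL + -1·sR = -95/232
mR = 1·sL + -1·sR = -45/232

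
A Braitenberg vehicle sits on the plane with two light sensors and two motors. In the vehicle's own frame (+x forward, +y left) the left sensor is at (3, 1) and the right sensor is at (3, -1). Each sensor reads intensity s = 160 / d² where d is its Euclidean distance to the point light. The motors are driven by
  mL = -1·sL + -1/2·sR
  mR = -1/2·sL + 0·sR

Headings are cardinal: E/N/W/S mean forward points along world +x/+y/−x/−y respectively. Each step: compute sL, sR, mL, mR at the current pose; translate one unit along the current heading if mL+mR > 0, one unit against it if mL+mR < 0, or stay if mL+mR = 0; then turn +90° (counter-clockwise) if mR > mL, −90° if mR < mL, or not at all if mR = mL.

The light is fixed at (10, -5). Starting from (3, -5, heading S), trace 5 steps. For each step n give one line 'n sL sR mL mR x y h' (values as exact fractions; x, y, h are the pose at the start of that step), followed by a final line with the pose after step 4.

n=0: pose=(3,-5,S); sL=32/9, sR=160/73; mL=-3056/657, mR=-16/9; mL+mR=-1408/219 → advance -1; mR−mL=1888/657 → turn +1·90°
n=1: pose=(3,-4,E); sL=8, sR=10; mL=-13, mR=-4; mL+mR=-17 → advance -1; mR−mL=9 → turn +1·90°
n=2: pose=(2,-4,N); sL=160/97, sR=32/13; mL=-3632/1261, mR=-80/97; mL+mR=-4672/1261 → advance -1; mR−mL=2592/1261 → turn +1·90°
n=3: pose=(2,-5,W); sL=80/61, sR=80/61; mL=-120/61, mR=-40/61; mL+mR=-160/61 → advance -1; mR−mL=80/61 → turn +1·90°
n=4: pose=(3,-5,S); sL=32/9, sR=160/73; mL=-3056/657, mR=-16/9; mL+mR=-1408/219 → advance -1; mR−mL=1888/657 → turn +1·90°

0 32/9 160/73 -3056/657 -16/9 3 -5 S
1 8 10 -13 -4 3 -4 E
2 160/97 32/13 -3632/1261 -80/97 2 -4 N
3 80/61 80/61 -120/61 -40/61 2 -5 W
4 32/9 160/73 -3056/657 -16/9 3 -5 S
final 3 -4 E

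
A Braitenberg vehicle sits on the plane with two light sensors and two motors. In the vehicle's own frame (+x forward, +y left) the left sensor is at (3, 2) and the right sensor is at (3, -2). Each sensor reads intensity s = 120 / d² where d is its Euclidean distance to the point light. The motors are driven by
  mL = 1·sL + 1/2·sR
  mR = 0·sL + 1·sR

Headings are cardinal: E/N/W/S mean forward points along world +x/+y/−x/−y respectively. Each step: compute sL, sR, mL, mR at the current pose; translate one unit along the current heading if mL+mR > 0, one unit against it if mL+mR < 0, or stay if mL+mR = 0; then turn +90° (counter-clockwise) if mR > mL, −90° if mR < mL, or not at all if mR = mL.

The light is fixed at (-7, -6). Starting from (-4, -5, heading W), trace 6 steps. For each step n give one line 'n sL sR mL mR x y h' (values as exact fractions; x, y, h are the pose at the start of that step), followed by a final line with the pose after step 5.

n=0: pose=(-4,-5,W); sL=120, sR=40/3; mL=380/3, mR=40/3; mL+mR=140 → advance +1; mR−mL=-340/3 → turn -1·90°
n=1: pose=(-5,-5,N); sL=15/2, sR=15/4; mL=75/8, mR=15/4; mL+mR=105/8 → advance +1; mR−mL=-45/8 → turn -1·90°
n=2: pose=(-5,-4,E); sL=120/41, sR=24/5; mL=1092/205, mR=24/5; mL+mR=2076/205 → advance +1; mR−mL=-108/205 → turn -1·90°
n=3: pose=(-4,-4,S); sL=60/13, sR=60; mL=450/13, mR=60; mL+mR=1230/13 → advance +1; mR−mL=330/13 → turn +1·90°
n=4: pose=(-4,-5,E); sL=8/3, sR=120/37; mL=476/111, mR=120/37; mL+mR=836/111 → advance +1; mR−mL=-116/111 → turn -1·90°
n=5: pose=(-3,-5,S); sL=3, sR=15; mL=21/2, mR=15; mL+mR=51/2 → advance +1; mR−mL=9/2 → turn +1·90°

0 120 40/3 380/3 40/3 -4 -5 W
1 15/2 15/4 75/8 15/4 -5 -5 N
2 120/41 24/5 1092/205 24/5 -5 -4 E
3 60/13 60 450/13 60 -4 -4 S
4 8/3 120/37 476/111 120/37 -4 -5 E
5 3 15 21/2 15 -3 -5 S
final -3 -6 E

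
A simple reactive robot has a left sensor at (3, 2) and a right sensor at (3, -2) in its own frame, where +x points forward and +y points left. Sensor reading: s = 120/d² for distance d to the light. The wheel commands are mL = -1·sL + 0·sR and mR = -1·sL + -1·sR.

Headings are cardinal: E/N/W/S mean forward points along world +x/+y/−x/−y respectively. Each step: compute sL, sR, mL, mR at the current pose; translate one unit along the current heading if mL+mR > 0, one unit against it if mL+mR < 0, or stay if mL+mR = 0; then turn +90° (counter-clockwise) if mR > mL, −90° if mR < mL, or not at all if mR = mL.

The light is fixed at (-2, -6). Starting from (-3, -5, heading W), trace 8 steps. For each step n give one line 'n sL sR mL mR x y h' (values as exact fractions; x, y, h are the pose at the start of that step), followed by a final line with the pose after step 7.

0 120/17 24/5 -120/17 -1008/85 -3 -5 W
1 6 6 -6 -12 -2 -5 N
2 120/13 120/13 -120/13 -240/13 -2 -6 E
3 12 20/3 -12 -56/3 -3 -6 S
4 120/17 24/5 -120/17 -1008/85 -3 -5 W
5 6 6 -6 -12 -2 -5 N
6 120/13 120/13 -120/13 -240/13 -2 -6 E
7 12 20/3 -12 -56/3 -3 -6 S
final -3 -5 W

n=0: pose=(-3,-5,W); sL=120/17, sR=24/5; mL=-120/17, mR=-1008/85; mL+mR=-1608/85 → advance -1; mR−mL=-24/5 → turn -1·90°
n=1: pose=(-2,-5,N); sL=6, sR=6; mL=-6, mR=-12; mL+mR=-18 → advance -1; mR−mL=-6 → turn -1·90°
n=2: pose=(-2,-6,E); sL=120/13, sR=120/13; mL=-120/13, mR=-240/13; mL+mR=-360/13 → advance -1; mR−mL=-120/13 → turn -1·90°
n=3: pose=(-3,-6,S); sL=12, sR=20/3; mL=-12, mR=-56/3; mL+mR=-92/3 → advance -1; mR−mL=-20/3 → turn -1·90°
n=4: pose=(-3,-5,W); sL=120/17, sR=24/5; mL=-120/17, mR=-1008/85; mL+mR=-1608/85 → advance -1; mR−mL=-24/5 → turn -1·90°
n=5: pose=(-2,-5,N); sL=6, sR=6; mL=-6, mR=-12; mL+mR=-18 → advance -1; mR−mL=-6 → turn -1·90°
n=6: pose=(-2,-6,E); sL=120/13, sR=120/13; mL=-120/13, mR=-240/13; mL+mR=-360/13 → advance -1; mR−mL=-120/13 → turn -1·90°
n=7: pose=(-3,-6,S); sL=12, sR=20/3; mL=-12, mR=-56/3; mL+mR=-92/3 → advance -1; mR−mL=-20/3 → turn -1·90°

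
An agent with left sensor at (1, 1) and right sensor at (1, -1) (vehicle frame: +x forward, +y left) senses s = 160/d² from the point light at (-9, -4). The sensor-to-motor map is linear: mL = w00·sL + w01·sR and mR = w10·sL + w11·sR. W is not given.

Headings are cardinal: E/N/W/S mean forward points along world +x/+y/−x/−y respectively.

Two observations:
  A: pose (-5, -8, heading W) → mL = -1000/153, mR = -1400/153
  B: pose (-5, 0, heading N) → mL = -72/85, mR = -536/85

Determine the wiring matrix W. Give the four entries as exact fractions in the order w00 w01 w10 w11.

obs A: pose=(-5,-8,W) → sL=80/17, sR=80/9, mL=-1000/153, mR=-1400/153
obs B: pose=(-5,0,N) → sL=80/17, sR=16/5, mL=-72/85, mR=-536/85
sensor matrix S = [[80/17, 80/9], [80/17, 16/5]]; det S = -4096/153
solve [mL_A; mL_B] = S·[w00; w01] and [mR_A; mR_B] = S·[w10; w11]:
  w00 = 1/2, w01 = -1, w10 = -1, w11 = -1/2

1/2 -1 -1 -1/2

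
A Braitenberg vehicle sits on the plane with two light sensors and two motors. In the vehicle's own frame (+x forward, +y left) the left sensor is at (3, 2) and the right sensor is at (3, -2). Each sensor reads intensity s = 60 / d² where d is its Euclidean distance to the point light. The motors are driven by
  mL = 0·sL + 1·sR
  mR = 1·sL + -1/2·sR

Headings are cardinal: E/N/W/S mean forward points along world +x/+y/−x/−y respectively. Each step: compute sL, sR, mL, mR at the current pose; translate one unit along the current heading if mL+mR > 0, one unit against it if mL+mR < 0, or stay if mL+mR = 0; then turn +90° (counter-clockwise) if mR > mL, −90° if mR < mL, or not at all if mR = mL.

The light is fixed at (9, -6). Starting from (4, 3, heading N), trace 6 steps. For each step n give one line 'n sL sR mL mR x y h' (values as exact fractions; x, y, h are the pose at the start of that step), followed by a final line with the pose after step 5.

0 60/193 20/51 20/51 1130/9843 4 3 N
1 15/37 15/17 15/17 -45/1258 4 4 E
2 60/53 12/17 12/17 702/901 5 4 S
3 30/61 6/5 6/5 -33/305 5 3 E
4 60/37 60/61 60/61 2550/2257 6 3 S
5 3/5 5/3 5/3 -7/30 6 2 E
final 7 2 S

n=0: pose=(4,3,N); sL=60/193, sR=20/51; mL=20/51, mR=1130/9843; mL+mR=4990/9843 → advance +1; mR−mL=-910/3281 → turn -1·90°
n=1: pose=(4,4,E); sL=15/37, sR=15/17; mL=15/17, mR=-45/1258; mL+mR=1065/1258 → advance +1; mR−mL=-1155/1258 → turn -1·90°
n=2: pose=(5,4,S); sL=60/53, sR=12/17; mL=12/17, mR=702/901; mL+mR=1338/901 → advance +1; mR−mL=66/901 → turn +1·90°
n=3: pose=(5,3,E); sL=30/61, sR=6/5; mL=6/5, mR=-33/305; mL+mR=333/305 → advance +1; mR−mL=-399/305 → turn -1·90°
n=4: pose=(6,3,S); sL=60/37, sR=60/61; mL=60/61, mR=2550/2257; mL+mR=4770/2257 → advance +1; mR−mL=330/2257 → turn +1·90°
n=5: pose=(6,2,E); sL=3/5, sR=5/3; mL=5/3, mR=-7/30; mL+mR=43/30 → advance +1; mR−mL=-19/10 → turn -1·90°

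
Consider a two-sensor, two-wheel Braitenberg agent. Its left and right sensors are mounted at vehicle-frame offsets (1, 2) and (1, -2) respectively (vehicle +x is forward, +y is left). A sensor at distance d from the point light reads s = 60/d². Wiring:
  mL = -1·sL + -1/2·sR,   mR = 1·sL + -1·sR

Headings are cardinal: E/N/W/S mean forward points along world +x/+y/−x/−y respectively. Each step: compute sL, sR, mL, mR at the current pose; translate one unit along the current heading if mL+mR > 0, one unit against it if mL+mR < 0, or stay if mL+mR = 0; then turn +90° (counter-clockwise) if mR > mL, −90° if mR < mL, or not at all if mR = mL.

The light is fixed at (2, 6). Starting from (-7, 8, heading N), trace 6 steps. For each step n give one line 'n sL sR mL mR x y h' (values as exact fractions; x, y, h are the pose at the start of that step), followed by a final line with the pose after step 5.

n=0: pose=(-7,8,N); sL=6/13, sR=30/29; mL=-369/377, mR=-216/377; mL+mR=-45/29 → advance -1; mR−mL=153/377 → turn +1·90°
n=1: pose=(-7,7,W); sL=60/101, sR=60/109; mL=-9570/11009, mR=480/11009; mL+mR=-90/109 → advance -1; mR−mL=10050/11009 → turn +1·90°
n=2: pose=(-6,7,S); sL=5/3, sR=3/5; mL=-59/30, mR=16/15; mL+mR=-9/10 → advance -1; mR−mL=91/30 → turn +1·90°
n=3: pose=(-6,8,E); sL=12/13, sR=60/49; mL=-978/637, mR=-192/637; mL+mR=-90/49 → advance -1; mR−mL=786/637 → turn +1·90°
n=4: pose=(-7,8,N); sL=6/13, sR=30/29; mL=-369/377, mR=-216/377; mL+mR=-45/29 → advance -1; mR−mL=153/377 → turn +1·90°
n=5: pose=(-7,7,W); sL=60/101, sR=60/109; mL=-9570/11009, mR=480/11009; mL+mR=-90/109 → advance -1; mR−mL=10050/11009 → turn +1·90°

0 6/13 30/29 -369/377 -216/377 -7 8 N
1 60/101 60/109 -9570/11009 480/11009 -7 7 W
2 5/3 3/5 -59/30 16/15 -6 7 S
3 12/13 60/49 -978/637 -192/637 -6 8 E
4 6/13 30/29 -369/377 -216/377 -7 8 N
5 60/101 60/109 -9570/11009 480/11009 -7 7 W
final -6 7 S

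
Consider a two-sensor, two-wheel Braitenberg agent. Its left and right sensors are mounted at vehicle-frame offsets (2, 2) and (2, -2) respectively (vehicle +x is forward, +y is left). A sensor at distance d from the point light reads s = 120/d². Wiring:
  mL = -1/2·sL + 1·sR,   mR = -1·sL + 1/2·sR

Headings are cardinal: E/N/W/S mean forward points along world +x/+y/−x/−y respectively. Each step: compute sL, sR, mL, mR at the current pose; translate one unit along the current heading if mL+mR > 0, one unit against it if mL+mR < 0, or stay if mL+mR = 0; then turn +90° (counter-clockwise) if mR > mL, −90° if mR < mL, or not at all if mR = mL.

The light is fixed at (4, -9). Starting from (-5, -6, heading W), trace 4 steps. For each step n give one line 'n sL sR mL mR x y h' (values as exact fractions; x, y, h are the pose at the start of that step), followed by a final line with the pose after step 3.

n=0: pose=(-5,-6,W); sL=60/61, sR=60/73; mL=1470/4453, mR=-2550/4453; mL+mR=-1080/4453 → advance -1; mR−mL=-4020/4453 → turn -1·90°
n=1: pose=(-4,-6,N); sL=24/25, sR=120/61; mL=2268/1525, mR=36/1525; mL+mR=2304/1525 → advance +1; mR−mL=-2232/1525 → turn -1·90°
n=2: pose=(-4,-5,E); sL=5/3, sR=3; mL=13/6, mR=-1/6; mL+mR=2 → advance +1; mR−mL=-7/3 → turn -1·90°
n=3: pose=(-3,-5,S); sL=120/29, sR=24/17; mL=-324/493, mR=-1692/493; mL+mR=-2016/493 → advance -1; mR−mL=-1368/493 → turn -1·90°

0 60/61 60/73 1470/4453 -2550/4453 -5 -6 W
1 24/25 120/61 2268/1525 36/1525 -4 -6 N
2 5/3 3 13/6 -1/6 -4 -5 E
3 120/29 24/17 -324/493 -1692/493 -3 -5 S
final -3 -4 W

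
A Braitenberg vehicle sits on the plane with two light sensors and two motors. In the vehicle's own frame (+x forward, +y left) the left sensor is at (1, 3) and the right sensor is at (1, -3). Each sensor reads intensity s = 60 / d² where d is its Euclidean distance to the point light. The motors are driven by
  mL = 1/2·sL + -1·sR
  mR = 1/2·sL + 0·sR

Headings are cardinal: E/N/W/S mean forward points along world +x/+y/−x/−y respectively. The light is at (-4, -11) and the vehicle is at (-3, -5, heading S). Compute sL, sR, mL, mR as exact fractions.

60/41 60/29 -1590/1189 30/41

left sensor world pos  = (0, -6); dL² = 41
right sensor world pos = (-6, -6); dR² = 29
sL = 60/41 = 60/41
sR = 60/29 = 60/29
mL = 1/2·sL + -1·sR = -1590/1189
mR = 1/2·sL + 0·sR = 30/41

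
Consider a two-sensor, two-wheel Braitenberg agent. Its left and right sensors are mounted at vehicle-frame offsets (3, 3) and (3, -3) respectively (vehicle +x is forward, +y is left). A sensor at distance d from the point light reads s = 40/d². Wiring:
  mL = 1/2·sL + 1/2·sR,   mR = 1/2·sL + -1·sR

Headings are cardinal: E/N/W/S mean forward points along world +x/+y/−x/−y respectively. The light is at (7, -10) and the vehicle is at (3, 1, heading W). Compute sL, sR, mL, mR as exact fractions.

40/113 8/49 1432/5537 76/5537

left sensor world pos  = (0, -2); dL² = 113
right sensor world pos = (0, 4); dR² = 245
sL = 40/113 = 40/113
sR = 40/245 = 8/49
mL = 1/2·sL + 1/2·sR = 1432/5537
mR = 1/2·sL + -1·sR = 76/5537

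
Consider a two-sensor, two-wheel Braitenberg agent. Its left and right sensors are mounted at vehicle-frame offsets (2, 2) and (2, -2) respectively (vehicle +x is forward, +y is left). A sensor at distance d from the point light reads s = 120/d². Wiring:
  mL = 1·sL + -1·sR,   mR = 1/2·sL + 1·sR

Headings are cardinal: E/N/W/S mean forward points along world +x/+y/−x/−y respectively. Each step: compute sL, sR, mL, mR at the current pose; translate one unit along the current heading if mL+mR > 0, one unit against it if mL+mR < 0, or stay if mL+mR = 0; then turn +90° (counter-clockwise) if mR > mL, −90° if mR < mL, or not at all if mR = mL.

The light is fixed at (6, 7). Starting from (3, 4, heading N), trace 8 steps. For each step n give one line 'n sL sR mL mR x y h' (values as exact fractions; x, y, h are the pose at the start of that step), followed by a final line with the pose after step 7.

n=0: pose=(3,4,N); sL=60/13, sR=60; mL=-720/13, mR=810/13; mL+mR=90/13 → advance +1; mR−mL=1530/13 → turn +1·90°
n=1: pose=(3,5,W); sL=120/41, sR=24/5; mL=-384/205, mR=1284/205; mL+mR=180/41 → advance +1; mR−mL=1668/205 → turn +1·90°
n=2: pose=(2,5,S); sL=6, sR=30/13; mL=48/13, mR=69/13; mL+mR=9 → advance +1; mR−mL=21/13 → turn +1·90°
n=3: pose=(2,4,E); sL=24, sR=120/29; mL=576/29, mR=468/29; mL+mR=36 → advance +1; mR−mL=-108/29 → turn -1·90°
n=4: pose=(3,4,S); sL=60/13, sR=12/5; mL=144/65, mR=306/65; mL+mR=90/13 → advance +1; mR−mL=162/65 → turn +1·90°
n=5: pose=(3,3,E); sL=24, sR=120/37; mL=768/37, mR=564/37; mL+mR=36 → advance +1; mR−mL=-204/37 → turn -1·90°
n=6: pose=(4,3,S); sL=10/3, sR=30/13; mL=40/39, mR=155/39; mL+mR=5 → advance +1; mR−mL=115/39 → turn +1·90°
n=7: pose=(4,2,E); sL=40/3, sR=120/49; mL=1600/147, mR=1340/147; mL+mR=20 → advance +1; mR−mL=-260/147 → turn -1·90°

0 60/13 60 -720/13 810/13 3 4 N
1 120/41 24/5 -384/205 1284/205 3 5 W
2 6 30/13 48/13 69/13 2 5 S
3 24 120/29 576/29 468/29 2 4 E
4 60/13 12/5 144/65 306/65 3 4 S
5 24 120/37 768/37 564/37 3 3 E
6 10/3 30/13 40/39 155/39 4 3 S
7 40/3 120/49 1600/147 1340/147 4 2 E
final 5 2 S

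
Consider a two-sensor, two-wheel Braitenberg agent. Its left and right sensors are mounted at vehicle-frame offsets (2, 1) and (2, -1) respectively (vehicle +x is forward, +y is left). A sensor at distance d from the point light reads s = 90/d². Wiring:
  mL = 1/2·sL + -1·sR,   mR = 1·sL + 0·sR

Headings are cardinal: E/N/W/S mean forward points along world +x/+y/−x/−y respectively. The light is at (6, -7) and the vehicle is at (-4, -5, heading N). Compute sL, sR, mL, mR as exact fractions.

90/137 90/97 -7965/13289 90/137

left sensor world pos  = (-5, -3); dL² = 137
right sensor world pos = (-3, -3); dR² = 97
sL = 90/137 = 90/137
sR = 90/97 = 90/97
mL = 1/2·sL + -1·sR = -7965/13289
mR = 1·sL + 0·sR = 90/137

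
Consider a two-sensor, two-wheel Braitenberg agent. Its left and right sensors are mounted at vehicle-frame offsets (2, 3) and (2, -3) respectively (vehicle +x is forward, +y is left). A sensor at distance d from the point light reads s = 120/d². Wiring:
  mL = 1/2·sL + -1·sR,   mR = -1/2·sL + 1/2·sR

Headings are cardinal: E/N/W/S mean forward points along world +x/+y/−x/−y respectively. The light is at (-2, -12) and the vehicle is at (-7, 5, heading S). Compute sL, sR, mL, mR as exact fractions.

120/229 120/289 -10140/66181 -3600/66181

left sensor world pos  = (-4, 3); dL² = 229
right sensor world pos = (-10, 3); dR² = 289
sL = 120/229 = 120/229
sR = 120/289 = 120/289
mL = 1/2·sL + -1·sR = -10140/66181
mR = -1/2·sL + 1/2·sR = -3600/66181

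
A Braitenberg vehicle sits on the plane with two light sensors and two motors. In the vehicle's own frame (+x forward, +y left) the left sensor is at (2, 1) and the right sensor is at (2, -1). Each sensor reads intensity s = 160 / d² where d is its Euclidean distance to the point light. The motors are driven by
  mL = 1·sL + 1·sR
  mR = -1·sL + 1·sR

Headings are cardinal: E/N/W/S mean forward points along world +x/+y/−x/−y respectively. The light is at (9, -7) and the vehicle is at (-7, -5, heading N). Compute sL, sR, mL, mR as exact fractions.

left sensor world pos  = (-8, -3); dL² = 305
right sensor world pos = (-6, -3); dR² = 241
sL = 160/305 = 32/61
sR = 160/241 = 160/241
mL = 1·sL + 1·sR = 17472/14701
mR = -1·sL + 1·sR = 2048/14701

32/61 160/241 17472/14701 2048/14701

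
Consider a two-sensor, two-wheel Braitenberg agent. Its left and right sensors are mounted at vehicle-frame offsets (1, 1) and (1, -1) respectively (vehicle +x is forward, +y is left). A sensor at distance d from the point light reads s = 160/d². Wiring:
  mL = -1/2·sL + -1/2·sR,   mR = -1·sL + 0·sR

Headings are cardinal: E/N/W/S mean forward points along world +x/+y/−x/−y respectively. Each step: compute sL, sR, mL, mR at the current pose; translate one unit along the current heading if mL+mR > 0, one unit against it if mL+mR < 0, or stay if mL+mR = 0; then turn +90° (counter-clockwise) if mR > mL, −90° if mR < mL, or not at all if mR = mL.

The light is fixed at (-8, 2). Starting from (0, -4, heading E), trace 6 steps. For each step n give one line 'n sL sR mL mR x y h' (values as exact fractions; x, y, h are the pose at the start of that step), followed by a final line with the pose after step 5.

0 80/53 16/13 -944/689 -80/53 0 -4 E
1 160/113 32/17 -3168/1921 -160/113 -1 -4 S
2 2 8/5 -9/5 -2 -1 -3 E
3 32/17 160/61 -2336/1037 -32/17 -2 -3 S
4 80/29 80/37 -2640/1073 -80/29 -2 -2 E
5 160/61 160/41 -8160/2501 -160/61 -3 -2 S
final -3 -1 E

n=0: pose=(0,-4,E); sL=80/53, sR=16/13; mL=-944/689, mR=-80/53; mL+mR=-1984/689 → advance -1; mR−mL=-96/689 → turn -1·90°
n=1: pose=(-1,-4,S); sL=160/113, sR=32/17; mL=-3168/1921, mR=-160/113; mL+mR=-5888/1921 → advance -1; mR−mL=448/1921 → turn +1·90°
n=2: pose=(-1,-3,E); sL=2, sR=8/5; mL=-9/5, mR=-2; mL+mR=-19/5 → advance -1; mR−mL=-1/5 → turn -1·90°
n=3: pose=(-2,-3,S); sL=32/17, sR=160/61; mL=-2336/1037, mR=-32/17; mL+mR=-4288/1037 → advance -1; mR−mL=384/1037 → turn +1·90°
n=4: pose=(-2,-2,E); sL=80/29, sR=80/37; mL=-2640/1073, mR=-80/29; mL+mR=-5600/1073 → advance -1; mR−mL=-320/1073 → turn -1·90°
n=5: pose=(-3,-2,S); sL=160/61, sR=160/41; mL=-8160/2501, mR=-160/61; mL+mR=-14720/2501 → advance -1; mR−mL=1600/2501 → turn +1·90°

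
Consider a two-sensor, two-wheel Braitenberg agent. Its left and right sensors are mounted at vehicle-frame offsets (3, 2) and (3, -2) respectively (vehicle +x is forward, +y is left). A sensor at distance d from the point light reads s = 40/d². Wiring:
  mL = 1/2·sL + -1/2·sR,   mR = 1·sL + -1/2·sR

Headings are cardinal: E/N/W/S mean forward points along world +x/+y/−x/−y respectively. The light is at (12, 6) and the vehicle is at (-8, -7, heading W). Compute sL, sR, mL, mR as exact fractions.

left sensor world pos  = (-11, -9); dL² = 754
right sensor world pos = (-11, -5); dR² = 650
sL = 40/754 = 20/377
sR = 40/650 = 4/65
mL = 1/2·sL + -1/2·sR = -8/1885
mR = 1·sL + -1/2·sR = 42/1885

20/377 4/65 -8/1885 42/1885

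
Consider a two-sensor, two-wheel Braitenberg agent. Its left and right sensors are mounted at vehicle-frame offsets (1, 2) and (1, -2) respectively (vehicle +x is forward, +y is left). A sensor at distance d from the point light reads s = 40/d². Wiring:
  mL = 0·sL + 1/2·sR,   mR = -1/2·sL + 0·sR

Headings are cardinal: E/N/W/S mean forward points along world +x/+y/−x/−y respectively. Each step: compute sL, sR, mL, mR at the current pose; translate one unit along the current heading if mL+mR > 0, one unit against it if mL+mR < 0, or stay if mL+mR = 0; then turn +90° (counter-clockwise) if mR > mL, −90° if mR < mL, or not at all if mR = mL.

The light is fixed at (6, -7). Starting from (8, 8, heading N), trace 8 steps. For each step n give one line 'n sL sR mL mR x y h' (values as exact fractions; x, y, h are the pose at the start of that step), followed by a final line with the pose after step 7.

n=0: pose=(8,8,N); sL=5/32, sR=5/34; mL=5/68, mR=-5/64; mL+mR=-5/1088 → advance -1; mR−mL=-165/1088 → turn -1·90°
n=1: pose=(8,7,E); sL=8/53, sR=40/153; mL=20/153, mR=-4/53; mL+mR=448/8109 → advance +1; mR−mL=-1672/8109 → turn -1·90°
n=2: pose=(9,7,S); sL=20/97, sR=4/17; mL=2/17, mR=-10/97; mL+mR=24/1649 → advance +1; mR−mL=-364/1649 → turn -1·90°
n=3: pose=(9,6,W); sL=8/25, sR=40/229; mL=20/229, mR=-4/25; mL+mR=-416/5725 → advance -1; mR−mL=-1416/5725 → turn -1·90°
n=4: pose=(10,6,N); sL=1/5, sR=5/29; mL=5/58, mR=-1/10; mL+mR=-2/145 → advance -1; mR−mL=-27/145 → turn -1·90°
n=5: pose=(10,5,E); sL=40/221, sR=8/25; mL=4/25, mR=-20/221; mL+mR=384/5525 → advance +1; mR−mL=-1384/5525 → turn -1·90°
n=6: pose=(11,5,S); sL=4/17, sR=4/13; mL=2/13, mR=-2/17; mL+mR=8/221 → advance +1; mR−mL=-60/221 → turn -1·90°
n=7: pose=(11,4,W); sL=40/97, sR=8/37; mL=4/37, mR=-20/97; mL+mR=-352/3589 → advance -1; mR−mL=-1128/3589 → turn -1·90°

0 5/32 5/34 5/68 -5/64 8 8 N
1 8/53 40/153 20/153 -4/53 8 7 E
2 20/97 4/17 2/17 -10/97 9 7 S
3 8/25 40/229 20/229 -4/25 9 6 W
4 1/5 5/29 5/58 -1/10 10 6 N
5 40/221 8/25 4/25 -20/221 10 5 E
6 4/17 4/13 2/13 -2/17 11 5 S
7 40/97 8/37 4/37 -20/97 11 4 W
final 12 4 N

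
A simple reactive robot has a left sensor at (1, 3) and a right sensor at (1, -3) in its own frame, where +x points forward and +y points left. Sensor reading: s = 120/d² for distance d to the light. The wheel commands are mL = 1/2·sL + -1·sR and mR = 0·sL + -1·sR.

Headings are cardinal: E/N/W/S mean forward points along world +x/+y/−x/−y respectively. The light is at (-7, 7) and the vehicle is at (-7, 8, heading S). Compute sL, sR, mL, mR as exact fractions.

40/3 40/3 -20/3 -40/3

left sensor world pos  = (-4, 7); dL² = 9
right sensor world pos = (-10, 7); dR² = 9
sL = 120/9 = 40/3
sR = 120/9 = 40/3
mL = 1/2·sL + -1·sR = -20/3
mR = 0·sL + -1·sR = -40/3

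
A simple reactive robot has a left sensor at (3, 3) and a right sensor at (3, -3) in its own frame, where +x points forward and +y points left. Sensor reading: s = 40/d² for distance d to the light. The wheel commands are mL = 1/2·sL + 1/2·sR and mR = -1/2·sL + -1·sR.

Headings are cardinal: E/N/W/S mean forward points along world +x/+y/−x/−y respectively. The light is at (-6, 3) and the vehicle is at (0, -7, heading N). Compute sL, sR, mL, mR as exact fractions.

20/29 4/13 188/377 -246/377

left sensor world pos  = (-3, -4); dL² = 58
right sensor world pos = (3, -4); dR² = 130
sL = 40/58 = 20/29
sR = 40/130 = 4/13
mL = 1/2·sL + 1/2·sR = 188/377
mR = -1/2·sL + -1·sR = -246/377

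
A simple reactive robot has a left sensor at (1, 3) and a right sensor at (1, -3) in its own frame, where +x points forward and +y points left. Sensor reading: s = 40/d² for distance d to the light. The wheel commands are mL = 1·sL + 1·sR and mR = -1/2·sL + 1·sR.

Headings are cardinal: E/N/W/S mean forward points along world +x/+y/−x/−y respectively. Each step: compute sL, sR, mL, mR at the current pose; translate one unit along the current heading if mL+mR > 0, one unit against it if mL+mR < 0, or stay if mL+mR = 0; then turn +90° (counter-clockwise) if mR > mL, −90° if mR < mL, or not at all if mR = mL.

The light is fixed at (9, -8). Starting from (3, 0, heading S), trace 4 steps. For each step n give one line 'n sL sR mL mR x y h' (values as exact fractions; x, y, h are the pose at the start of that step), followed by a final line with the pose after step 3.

0 20/29 4/13 376/377 -14/377 3 0 S
1 8/13 40/149 1712/1937 -76/1937 3 -1 W
2 10/41 1/2 61/82 31/82 2 -1 N
3 40/157 40/61 8720/9577 5060/9577 2 0 E
final 3 0 S

n=0: pose=(3,0,S); sL=20/29, sR=4/13; mL=376/377, mR=-14/377; mL+mR=362/377 → advance +1; mR−mL=-30/29 → turn -1·90°
n=1: pose=(3,-1,W); sL=8/13, sR=40/149; mL=1712/1937, mR=-76/1937; mL+mR=1636/1937 → advance +1; mR−mL=-12/13 → turn -1·90°
n=2: pose=(2,-1,N); sL=10/41, sR=1/2; mL=61/82, mR=31/82; mL+mR=46/41 → advance +1; mR−mL=-15/41 → turn -1·90°
n=3: pose=(2,0,E); sL=40/157, sR=40/61; mL=8720/9577, mR=5060/9577; mL+mR=13780/9577 → advance +1; mR−mL=-60/157 → turn -1·90°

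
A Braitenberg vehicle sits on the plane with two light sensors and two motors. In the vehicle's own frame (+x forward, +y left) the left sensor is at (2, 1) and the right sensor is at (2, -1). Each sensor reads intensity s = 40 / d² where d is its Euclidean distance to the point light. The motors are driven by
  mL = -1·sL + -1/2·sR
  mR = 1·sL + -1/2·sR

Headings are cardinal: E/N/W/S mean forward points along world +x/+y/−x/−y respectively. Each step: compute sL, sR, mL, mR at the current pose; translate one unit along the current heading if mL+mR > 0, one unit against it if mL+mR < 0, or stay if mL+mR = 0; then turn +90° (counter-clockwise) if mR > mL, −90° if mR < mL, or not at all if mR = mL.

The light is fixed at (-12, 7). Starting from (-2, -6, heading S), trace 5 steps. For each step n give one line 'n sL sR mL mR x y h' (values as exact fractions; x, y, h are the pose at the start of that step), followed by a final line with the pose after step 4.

0 20/173 20/153 -4790/26469 1330/26469 -2 -6 S
1 8/53 40/313 -3564/16589 1444/16589 -2 -5 E
2 10/41 1/5 -141/410 59/410 -3 -5 N
3 8/49 40/193 -2524/9457 564/9457 -3 -6 W
4 20/173 20/153 -4790/26469 1330/26469 -2 -6 S
final -2 -5 E

n=0: pose=(-2,-6,S); sL=20/173, sR=20/153; mL=-4790/26469, mR=1330/26469; mL+mR=-20/153 → advance -1; mR−mL=40/173 → turn +1·90°
n=1: pose=(-2,-5,E); sL=8/53, sR=40/313; mL=-3564/16589, mR=1444/16589; mL+mR=-40/313 → advance -1; mR−mL=16/53 → turn +1·90°
n=2: pose=(-3,-5,N); sL=10/41, sR=1/5; mL=-141/410, mR=59/410; mL+mR=-1/5 → advance -1; mR−mL=20/41 → turn +1·90°
n=3: pose=(-3,-6,W); sL=8/49, sR=40/193; mL=-2524/9457, mR=564/9457; mL+mR=-40/193 → advance -1; mR−mL=16/49 → turn +1·90°
n=4: pose=(-2,-6,S); sL=20/173, sR=20/153; mL=-4790/26469, mR=1330/26469; mL+mR=-20/153 → advance -1; mR−mL=40/173 → turn +1·90°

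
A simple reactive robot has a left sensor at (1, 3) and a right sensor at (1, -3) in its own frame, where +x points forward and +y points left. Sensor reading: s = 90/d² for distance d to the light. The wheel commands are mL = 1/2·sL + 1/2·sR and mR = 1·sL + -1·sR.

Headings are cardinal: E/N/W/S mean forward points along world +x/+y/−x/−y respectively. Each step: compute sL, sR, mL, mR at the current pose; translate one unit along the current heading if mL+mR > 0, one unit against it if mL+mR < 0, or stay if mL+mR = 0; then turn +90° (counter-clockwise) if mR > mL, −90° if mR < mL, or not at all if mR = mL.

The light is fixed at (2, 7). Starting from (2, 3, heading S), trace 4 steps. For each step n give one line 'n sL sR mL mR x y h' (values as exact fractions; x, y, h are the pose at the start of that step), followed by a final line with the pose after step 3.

n=0: pose=(2,3,S); sL=45/17, sR=45/17; mL=45/17, mR=0; mL+mR=45/17 → advance +1; mR−mL=-45/17 → turn -1·90°
n=1: pose=(2,2,W); sL=18/13, sR=18; mL=126/13, mR=-216/13; mL+mR=-90/13 → advance -1; mR−mL=-342/13 → turn -1·90°
n=2: pose=(3,2,N); sL=9/2, sR=45/16; mL=117/32, mR=27/16; mL+mR=171/32 → advance +1; mR−mL=-63/32 → turn -1·90°
n=3: pose=(3,3,E); sL=18, sR=90/53; mL=522/53, mR=864/53; mL+mR=1386/53 → advance +1; mR−mL=342/53 → turn +1·90°

0 45/17 45/17 45/17 0 2 3 S
1 18/13 18 126/13 -216/13 2 2 W
2 9/2 45/16 117/32 27/16 3 2 N
3 18 90/53 522/53 864/53 3 3 E
final 4 3 N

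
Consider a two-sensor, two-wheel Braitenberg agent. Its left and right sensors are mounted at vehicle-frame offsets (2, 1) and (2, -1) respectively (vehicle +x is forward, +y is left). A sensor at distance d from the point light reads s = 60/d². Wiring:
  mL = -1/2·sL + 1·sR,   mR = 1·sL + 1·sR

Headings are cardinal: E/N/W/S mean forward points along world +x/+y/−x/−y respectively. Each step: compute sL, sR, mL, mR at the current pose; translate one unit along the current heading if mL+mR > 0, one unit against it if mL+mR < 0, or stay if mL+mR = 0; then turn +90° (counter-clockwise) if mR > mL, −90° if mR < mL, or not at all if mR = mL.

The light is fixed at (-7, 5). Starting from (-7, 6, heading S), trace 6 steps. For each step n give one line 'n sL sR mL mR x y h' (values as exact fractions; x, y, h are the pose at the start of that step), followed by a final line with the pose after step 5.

0 30 30 15 60 -7 6 S
1 12 12 6 24 -7 5 E
2 15 15/2 0 45/2 -6 5 N
3 60 12 -18 72 -6 6 W
4 30 30 15 60 -7 6 S
5 12 12 6 24 -7 5 E
final -6 5 N

n=0: pose=(-7,6,S); sL=30, sR=30; mL=15, mR=60; mL+mR=75 → advance +1; mR−mL=45 → turn +1·90°
n=1: pose=(-7,5,E); sL=12, sR=12; mL=6, mR=24; mL+mR=30 → advance +1; mR−mL=18 → turn +1·90°
n=2: pose=(-6,5,N); sL=15, sR=15/2; mL=0, mR=45/2; mL+mR=45/2 → advance +1; mR−mL=45/2 → turn +1·90°
n=3: pose=(-6,6,W); sL=60, sR=12; mL=-18, mR=72; mL+mR=54 → advance +1; mR−mL=90 → turn +1·90°
n=4: pose=(-7,6,S); sL=30, sR=30; mL=15, mR=60; mL+mR=75 → advance +1; mR−mL=45 → turn +1·90°
n=5: pose=(-7,5,E); sL=12, sR=12; mL=6, mR=24; mL+mR=30 → advance +1; mR−mL=18 → turn +1·90°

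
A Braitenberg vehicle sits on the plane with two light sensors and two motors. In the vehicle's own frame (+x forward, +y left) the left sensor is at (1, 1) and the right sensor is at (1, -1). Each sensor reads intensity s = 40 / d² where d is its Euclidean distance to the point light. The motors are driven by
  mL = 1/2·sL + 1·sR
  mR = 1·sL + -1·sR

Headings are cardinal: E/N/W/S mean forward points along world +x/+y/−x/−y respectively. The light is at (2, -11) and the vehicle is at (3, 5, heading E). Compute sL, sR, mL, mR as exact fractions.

left sensor world pos  = (4, 6); dL² = 293
right sensor world pos = (4, 4); dR² = 229
sL = 40/293 = 40/293
sR = 40/229 = 40/229
mL = 1/2·sL + 1·sR = 16300/67097
mR = 1·sL + -1·sR = -2560/67097

40/293 40/229 16300/67097 -2560/67097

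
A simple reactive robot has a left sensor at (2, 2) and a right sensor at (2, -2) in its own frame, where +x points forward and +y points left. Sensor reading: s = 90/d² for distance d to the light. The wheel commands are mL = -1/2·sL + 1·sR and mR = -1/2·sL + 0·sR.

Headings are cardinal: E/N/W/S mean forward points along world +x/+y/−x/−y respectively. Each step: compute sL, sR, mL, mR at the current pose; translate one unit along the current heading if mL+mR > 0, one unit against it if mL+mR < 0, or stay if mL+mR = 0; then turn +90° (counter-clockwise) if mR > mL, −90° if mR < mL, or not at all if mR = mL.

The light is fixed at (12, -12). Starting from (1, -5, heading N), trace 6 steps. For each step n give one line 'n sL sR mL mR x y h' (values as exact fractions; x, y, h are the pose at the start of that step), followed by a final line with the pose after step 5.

n=0: pose=(1,-5,N); sL=9/25, sR=5/9; mL=169/450, mR=-9/50; mL+mR=44/225 → advance +1; mR−mL=-5/9 → turn -1·90°
n=1: pose=(1,-4,E); sL=90/181, sR=10/13; mL=1225/2353, mR=-45/181; mL+mR=640/2353 → advance +1; mR−mL=-10/13 → turn -1·90°
n=2: pose=(2,-4,S); sL=9/10, sR=1/2; mL=1/20, mR=-9/20; mL+mR=-2/5 → advance -1; mR−mL=-1/2 → turn -1·90°
n=3: pose=(2,-3,W); sL=90/193, sR=18/53; mL=1089/10229, mR=-45/193; mL+mR=-1296/10229 → advance -1; mR−mL=-18/53 → turn -1·90°
n=4: pose=(3,-3,N); sL=45/121, sR=9/17; mL=1413/4114, mR=-45/242; mL+mR=324/2057 → advance +1; mR−mL=-9/17 → turn -1·90°
n=5: pose=(3,-2,E); sL=90/193, sR=90/113; mL=12285/21809, mR=-45/193; mL+mR=7200/21809 → advance +1; mR−mL=-90/113 → turn -1·90°

0 9/25 5/9 169/450 -9/50 1 -5 N
1 90/181 10/13 1225/2353 -45/181 1 -4 E
2 9/10 1/2 1/20 -9/20 2 -4 S
3 90/193 18/53 1089/10229 -45/193 2 -3 W
4 45/121 9/17 1413/4114 -45/242 3 -3 N
5 90/193 90/113 12285/21809 -45/193 3 -2 E
final 4 -2 S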